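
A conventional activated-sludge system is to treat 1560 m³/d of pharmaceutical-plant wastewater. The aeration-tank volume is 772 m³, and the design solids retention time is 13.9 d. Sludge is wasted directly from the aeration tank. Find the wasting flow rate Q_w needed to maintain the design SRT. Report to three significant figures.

For wasting at MLVSS concentration, Q_w = V/θ_c = 772.0/13.9 = 55.54 m³/d.

Q_w ≈ 55.5 m³/d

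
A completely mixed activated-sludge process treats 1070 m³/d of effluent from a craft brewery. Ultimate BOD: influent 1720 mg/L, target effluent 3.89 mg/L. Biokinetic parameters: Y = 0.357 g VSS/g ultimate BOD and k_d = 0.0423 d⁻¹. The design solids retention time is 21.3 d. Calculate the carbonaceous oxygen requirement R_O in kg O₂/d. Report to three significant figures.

Y_obs = Y / (1 + k_d θ_c) = 0.357 / (1 + 0.0423 × 21.3) = 0.357 / 1.901 = 0.1878.
Q·(S₀ − S) = 1070 × (1720 − 3.89) × 10⁻³ = 1836 kg/d removed.
Net sludge production P_X = 0.1878 × 1836 = 344.8 kg VSS/d.
Carbonaceous O₂ demand = substrate oxidised − cell-mass equivalent = 1836 − 1.42 × 344.8 = 1347 kg O₂/d.

R_O ≈ 1350 kg O₂/d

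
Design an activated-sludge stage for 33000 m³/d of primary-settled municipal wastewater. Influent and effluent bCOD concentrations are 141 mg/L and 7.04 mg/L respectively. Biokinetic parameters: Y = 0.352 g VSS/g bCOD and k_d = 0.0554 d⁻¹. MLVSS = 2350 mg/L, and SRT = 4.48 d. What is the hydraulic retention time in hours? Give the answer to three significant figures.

Rearranging the biomass balance for a CMAS with decay, V = Y·Q·ΔS·θ_c / [X·(1+k_d θ_c)] = 0.352 × 33000 × (141 − 7.04) × 4.48 / [2350 × (1 + 0.0554 × 4.48)] = 6.97×10^6 / 2933 = 2377 m³.
τ = V/Q = 2377/33000 = 0.07202 d, or 1.728 h.

τ ≈ 1.73 h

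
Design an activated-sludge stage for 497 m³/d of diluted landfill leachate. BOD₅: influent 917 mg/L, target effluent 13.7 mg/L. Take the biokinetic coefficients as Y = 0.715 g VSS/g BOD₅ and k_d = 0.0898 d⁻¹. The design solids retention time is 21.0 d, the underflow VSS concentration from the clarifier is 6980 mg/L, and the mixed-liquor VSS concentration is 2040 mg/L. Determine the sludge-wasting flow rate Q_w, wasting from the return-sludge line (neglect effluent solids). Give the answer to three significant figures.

From the SRT design equation V = Y Q (S₀−S) θ_c / [X (1 + k_d θ_c)] = 0.715 × 497 × (917 − 13.7) × 21.0 / [2040 × (1 + 0.0898 × 21.0)] = 6.74×10^6 / 5887 = 1145 m³.
Wasting from the return line (neglecting effluent solids): Q_w = V·X / (θ_c·X_r) = 1145 × 2040 / (21.0 × 6980) = 15.94 m³/d.

Q_w ≈ 15.9 m³/d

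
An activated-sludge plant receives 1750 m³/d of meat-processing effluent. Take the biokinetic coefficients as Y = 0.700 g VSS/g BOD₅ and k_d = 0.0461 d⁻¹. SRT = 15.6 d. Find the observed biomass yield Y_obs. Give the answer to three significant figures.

Y_obs ≈ 0.407 g VSS/g BOD₅

Correct the yield for decay: Y_obs = Y/(1 + k_d θ_c) = 0.700 / (1 + 0.0461 × 15.6) = 0.700 / 1.719 = 0.4072.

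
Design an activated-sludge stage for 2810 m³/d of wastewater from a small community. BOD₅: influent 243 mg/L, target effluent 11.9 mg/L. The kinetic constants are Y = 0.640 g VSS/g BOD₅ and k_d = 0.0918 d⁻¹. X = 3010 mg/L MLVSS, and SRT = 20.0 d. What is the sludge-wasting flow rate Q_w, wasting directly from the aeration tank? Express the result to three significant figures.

Q_w ≈ 48.7 m³/d

From the SRT design equation V = Y Q (S₀−S) θ_c / [X (1 + k_d θ_c)] = 0.640 × 2810 × (243 − 11.9) × 20.0 / [3010 × (1 + 0.0918 × 20.0)] = 8.31×10^6 / 8536 = 973.7 m³.
With mixed-liquor wasting, θ_c = V/Q_w, so Q_w = V/θ_c = 973.7/20.0 = 48.69 m³/d.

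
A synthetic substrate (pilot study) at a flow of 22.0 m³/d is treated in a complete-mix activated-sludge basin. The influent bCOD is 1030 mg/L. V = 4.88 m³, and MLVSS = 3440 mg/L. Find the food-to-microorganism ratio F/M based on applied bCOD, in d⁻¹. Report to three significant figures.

F/M = Q·S₀ / (V·X) = 22.0 × 1030 / (4.880 × 3440) = 1.350 g bCOD·(g VSS·d)⁻¹.

F/M ≈ 1.35 d⁻¹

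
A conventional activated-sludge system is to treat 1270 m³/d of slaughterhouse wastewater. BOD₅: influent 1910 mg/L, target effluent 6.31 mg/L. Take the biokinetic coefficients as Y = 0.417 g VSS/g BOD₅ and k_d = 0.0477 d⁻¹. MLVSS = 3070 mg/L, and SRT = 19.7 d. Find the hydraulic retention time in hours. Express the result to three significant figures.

τ ≈ 63.0 h

From the SRT design equation V = Y Q (S₀−S) θ_c / [X (1 + k_d θ_c)] = 0.417 × 1270 × (1910 − 6.31) × 19.7 / [3070 × (1 + 0.0477 × 19.7)] = 1.99×10^7 / 5955 = 3335 m³.
τ = V/Q = 3335/1270 = 2.626 d, or 63.03 h.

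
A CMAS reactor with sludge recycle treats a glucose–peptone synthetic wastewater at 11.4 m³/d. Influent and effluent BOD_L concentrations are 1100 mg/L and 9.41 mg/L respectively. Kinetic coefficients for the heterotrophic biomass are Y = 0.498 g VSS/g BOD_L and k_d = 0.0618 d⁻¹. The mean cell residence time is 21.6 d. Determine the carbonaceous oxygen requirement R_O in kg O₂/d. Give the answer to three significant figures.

R_O ≈ 8.67 kg O₂/d

Observed yield with endogenous decay: Y_obs = Y / (1 + k_d·θ_c) = 0.498 / (1 + 0.0618 × 21.6) = 0.498 / 2.335 = 0.2133 g VSS/g BOD_L.
Substrate removed = Q·(S₀ − S) = 11.4 m³/d × (1100 − 9.41) g/m³ = 1.24×10^4 g/d = 12.43 kg/d.
Net sludge production P_X = 0.2133 × 12.43 = 2.652 kg VSS/d.
R_O = Q·(S₀ − S) − 1.42·P_X = 12.43 − 1.42 × 2.652 = 8.667 kg O₂/d.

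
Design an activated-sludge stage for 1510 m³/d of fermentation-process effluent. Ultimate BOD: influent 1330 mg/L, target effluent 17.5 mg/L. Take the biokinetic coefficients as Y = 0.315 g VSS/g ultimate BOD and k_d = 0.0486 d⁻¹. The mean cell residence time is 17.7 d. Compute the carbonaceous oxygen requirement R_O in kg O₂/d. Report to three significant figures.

R_O ≈ 1510 kg O₂/d

Observed yield with endogenous decay: Y_obs = Y / (1 + k_d·θ_c) = 0.315 / (1 + 0.0486 × 17.7) = 0.315 / 1.860 = 0.1693 g VSS/g ultimate BOD.
Substrate removed = Q·(S₀ − S) = 1510 m³/d × (1330 − 17.5) g/m³ = 1.98×10^6 g/d = 1982 kg/d.
P_X = Y_obs·Q·(S₀ − S) = 0.1693 × 1982 = 335.6 kg VSS/d.
Carbonaceous O₂ demand = substrate oxidised − cell-mass equivalent = 1982 − 1.42 × 335.6 = 1505 kg O₂/d.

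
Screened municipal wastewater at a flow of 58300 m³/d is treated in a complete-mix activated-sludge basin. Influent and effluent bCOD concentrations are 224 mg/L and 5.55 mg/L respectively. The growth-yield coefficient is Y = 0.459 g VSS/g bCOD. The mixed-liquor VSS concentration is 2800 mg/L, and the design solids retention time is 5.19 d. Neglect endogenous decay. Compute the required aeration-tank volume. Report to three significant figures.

V·X = Y·Q·ΔS·θ_c gives V = 0.459 × 58300 × (224 − 5.55) × 5.19 / 2800 = 10835 m³.

V ≈ 10800 m³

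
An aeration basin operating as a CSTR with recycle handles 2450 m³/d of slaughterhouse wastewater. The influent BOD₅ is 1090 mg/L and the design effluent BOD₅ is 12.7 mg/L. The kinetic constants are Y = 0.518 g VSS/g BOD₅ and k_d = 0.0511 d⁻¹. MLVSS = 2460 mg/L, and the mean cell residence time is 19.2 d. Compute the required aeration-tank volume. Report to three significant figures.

V ≈ 5390 m³

Rearranging the biomass balance for a CMAS with decay, V = Y·Q·ΔS·θ_c / [X·(1+k_d θ_c)] = 0.518 × 2450 × (1090 − 12.7) × 19.2 / [2460 × (1 + 0.0511 × 19.2)] = 2.63×10^7 / 4874 = 5386 m³.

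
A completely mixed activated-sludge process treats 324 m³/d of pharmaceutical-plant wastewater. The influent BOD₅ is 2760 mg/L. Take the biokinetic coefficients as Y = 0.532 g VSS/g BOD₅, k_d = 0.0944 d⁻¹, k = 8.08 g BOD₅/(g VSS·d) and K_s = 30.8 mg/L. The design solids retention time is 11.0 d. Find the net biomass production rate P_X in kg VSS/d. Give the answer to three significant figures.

P_X ≈ 233 kg VSS/d

For a completely mixed reactor with recycle the Lawrence–McCarty relation gives S = K_s·(1 + k_d·θ_c) / [θ_c·(Y·k − k_d) − 1] = 30.8 × (1 + 0.0944 × 11.0) / [11.0 × (0.532 × 8.08 − 0.0944) − 1] = 62.78 / 45.25 = 1.388 mg/L.
Y_obs = Y / (1 + k_d θ_c) = 0.532 / (1 + 0.0944 × 11.0) = 0.532 / 2.038 = 0.2610.
Q·(S₀ − S) = 324 × (2760 − 1.39) × 10⁻³ = 893.8 kg/d removed.
So the net sludge growth is P_X = 0.2610 × 893.8 = 233.3 kg VSS/d.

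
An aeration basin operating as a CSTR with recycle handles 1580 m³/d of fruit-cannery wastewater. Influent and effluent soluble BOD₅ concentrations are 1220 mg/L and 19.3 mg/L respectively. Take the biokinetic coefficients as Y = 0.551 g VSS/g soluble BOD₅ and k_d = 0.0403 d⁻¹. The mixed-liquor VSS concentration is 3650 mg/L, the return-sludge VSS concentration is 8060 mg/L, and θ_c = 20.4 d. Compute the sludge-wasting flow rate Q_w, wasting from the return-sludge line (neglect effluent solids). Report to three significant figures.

Steady-state biomass mass balance: V·X·(1 + k_d·θ_c) = Y·Q·(S₀ − S)·θ_c, so V = 0.551 × 1580 × (1220 − 19.3) × 20.4 / [3650 × (1 + 0.0403 × 20.4)] = 2.13×10^7 / 6651 = 3206 m³.
Wasting from the return line (neglecting effluent solids): Q_w = V·X / (θ_c·X_r) = 3206 × 3650 / (20.4 × 8060) = 71.18 m³/d.

Q_w ≈ 71.2 m³/d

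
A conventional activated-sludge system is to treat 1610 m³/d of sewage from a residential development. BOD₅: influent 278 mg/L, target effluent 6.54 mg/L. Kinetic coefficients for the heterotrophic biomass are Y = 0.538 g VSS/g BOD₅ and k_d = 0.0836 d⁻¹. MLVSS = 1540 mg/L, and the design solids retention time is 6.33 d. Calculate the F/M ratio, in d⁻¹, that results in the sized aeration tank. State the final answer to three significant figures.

F/M ≈ 0.460 d⁻¹

From the SRT design equation V = Y Q (S₀−S) θ_c / [X (1 + k_d θ_c)] = 0.538 × 1610 × (278 − 6.54) × 6.33 / [1540 × (1 + 0.0836 × 6.33)] = 1.49×10^6 / 2355 = 632.0 m³.
F/M = applied load / biomass = Q·S₀/(V·X) = 1610 × 278 / (632.0 × 1540) = 0.4598 d⁻¹.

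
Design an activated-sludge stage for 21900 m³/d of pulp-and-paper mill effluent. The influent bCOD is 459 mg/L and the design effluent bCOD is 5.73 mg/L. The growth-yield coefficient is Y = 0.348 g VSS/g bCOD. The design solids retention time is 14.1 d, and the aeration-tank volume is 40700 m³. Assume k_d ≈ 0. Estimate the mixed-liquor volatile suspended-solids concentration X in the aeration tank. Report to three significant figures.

X ≈ 1200 mg/L

X = Y·Q·ΔS·θ_c / V = 0.348 × 21900 × (459 − 5.73) × 14.1 / 40700 = 1197 mg/L.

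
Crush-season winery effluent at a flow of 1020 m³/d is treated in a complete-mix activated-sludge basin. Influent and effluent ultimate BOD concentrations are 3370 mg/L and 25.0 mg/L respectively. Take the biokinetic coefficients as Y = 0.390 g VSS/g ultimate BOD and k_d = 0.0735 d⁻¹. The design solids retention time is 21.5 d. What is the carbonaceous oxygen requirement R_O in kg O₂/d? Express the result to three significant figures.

R_O ≈ 2680 kg O₂/d

Y_obs = Y / (1 + k_d θ_c) = 0.390 / (1 + 0.0735 × 21.5) = 0.390 / 2.580 = 0.1511.
Substrate removed = Q·(S₀ − S) = 1020 m³/d × (3370 − 25.0) g/m³ = 3.41×10^6 g/d = 3412 kg/d.
Net sludge production P_X = 0.1511 × 3412 = 515.7 kg VSS/d.
R_O = Q·(S₀ − S) − 1.42·P_X = 3412 − 1.42 × 515.7 = 2680 kg O₂/d.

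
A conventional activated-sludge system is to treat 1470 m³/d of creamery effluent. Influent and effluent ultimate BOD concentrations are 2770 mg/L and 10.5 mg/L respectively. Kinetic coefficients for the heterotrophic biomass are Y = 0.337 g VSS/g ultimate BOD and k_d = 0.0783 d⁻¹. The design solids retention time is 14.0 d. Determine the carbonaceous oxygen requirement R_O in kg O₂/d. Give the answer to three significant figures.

Observed yield with endogenous decay: Y_obs = Y / (1 + k_d·θ_c) = 0.337 / (1 + 0.0783 × 14.0) = 0.337 / 2.096 = 0.1608 g VSS/g ultimate BOD.
ΔS = 2770 − 10.5 = 2760 mg/L, so the substrate removal rate is 1470 × 2760/1000 = 4056 kg ultimate BOD/d.
Net sludge production P_X = 0.1608 × 4056 = 652.1 kg VSS/d.
R_O = Q·ΔS − 1.42 P_X = 4056 − 926.0 = 3130 kg O₂/d.

R_O ≈ 3130 kg O₂/d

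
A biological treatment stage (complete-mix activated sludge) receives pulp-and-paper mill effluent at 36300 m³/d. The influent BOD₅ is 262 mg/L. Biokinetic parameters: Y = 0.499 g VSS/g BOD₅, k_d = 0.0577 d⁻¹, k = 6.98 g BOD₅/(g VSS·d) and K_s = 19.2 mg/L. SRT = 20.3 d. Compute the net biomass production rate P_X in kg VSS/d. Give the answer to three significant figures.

P_X ≈ 2180 kg VSS/d

From the Monod/SRT balance for a CMAS, S = K_s·(1+k_d θ_c)/[θ_c·(Y k − k_d) − 1] = 19.2 × (1 + 0.0577 × 20.3) / [20.3 × (0.499 × 6.98 − 0.0577) − 1] = 41.69 / 68.53 = 0.6083 mg/L.
Correct the yield for decay: Y_obs = Y/(1 + k_d θ_c) = 0.499 / (1 + 0.0577 × 20.3) = 0.499 / 2.171 = 0.2298.
Q·(S₀ − S) = 36300 × (262 − 0.608) × 10⁻³ = 9489 kg/d removed.
Biomass produced: P_X = Y_obs·Q·ΔS = 0.2298 × 9489 ≈ 2181 kg VSS/d.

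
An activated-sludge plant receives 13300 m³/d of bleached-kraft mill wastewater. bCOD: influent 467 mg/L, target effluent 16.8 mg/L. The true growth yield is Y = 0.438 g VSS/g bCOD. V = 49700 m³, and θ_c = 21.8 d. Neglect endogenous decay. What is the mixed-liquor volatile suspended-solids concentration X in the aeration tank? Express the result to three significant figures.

From V·X = Y·Q·(S₀ − S)·θ_c (decay neglected): X = 0.438 × 13300 × (467 − 16.8) × 21.8 / 49700 = 1150 mg/L.

X ≈ 1150 mg/L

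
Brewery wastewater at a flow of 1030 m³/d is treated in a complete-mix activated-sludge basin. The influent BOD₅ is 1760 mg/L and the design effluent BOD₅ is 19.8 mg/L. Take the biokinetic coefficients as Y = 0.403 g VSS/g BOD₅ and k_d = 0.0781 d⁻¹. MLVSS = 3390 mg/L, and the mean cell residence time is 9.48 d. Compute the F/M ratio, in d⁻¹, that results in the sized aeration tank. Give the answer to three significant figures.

F/M ≈ 0.461 d⁻¹

Rearranging the biomass balance for a CMAS with decay, V = Y·Q·ΔS·θ_c / [X·(1+k_d θ_c)] = 0.403 × 1030 × (1760 − 19.8) × 9.48 / [3390 × (1 + 0.0781 × 9.48)] = 6.85×10^6 / 5900 = 1161 m³.
F/M = Q·S₀ / (V·X) = 1030 × 1760 / (1161 × 3390) = 0.4607 g BOD₅·(g VSS·d)⁻¹.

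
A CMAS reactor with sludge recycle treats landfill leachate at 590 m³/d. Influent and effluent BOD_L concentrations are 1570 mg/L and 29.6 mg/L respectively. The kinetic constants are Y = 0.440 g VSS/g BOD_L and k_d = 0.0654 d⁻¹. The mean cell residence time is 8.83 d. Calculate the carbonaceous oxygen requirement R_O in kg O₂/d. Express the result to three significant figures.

R_O ≈ 549 kg O₂/d

The observed yield is Y_obs = Y/(1 + k_d·θ_c) = 0.440 / (1 + 0.0654 × 8.83) = 0.440 / 1.577 = 0.2789 g VSS per g BOD_L removed.
Mass of BOD_L removed per day: Q(S₀ − S) = 590 × 1540 g/m³ = 908.8 kg/d.
Biomass synthesised: P_X = Y_obs × 908.8 = 253.5 kg VSS/d.
R_O = Q·ΔS − 1.42 P_X = 908.8 − 360.0 = 548.9 kg O₂/d.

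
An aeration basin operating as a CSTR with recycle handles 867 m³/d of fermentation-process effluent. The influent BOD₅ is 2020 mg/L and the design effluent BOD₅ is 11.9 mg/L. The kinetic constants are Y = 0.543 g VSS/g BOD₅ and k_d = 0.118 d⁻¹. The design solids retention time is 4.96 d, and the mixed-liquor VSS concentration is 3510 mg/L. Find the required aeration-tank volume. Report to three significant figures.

Rearranging the biomass balance for a CMAS with decay, V = Y·Q·ΔS·θ_c / [X·(1+k_d θ_c)] = 0.543 × 867 × (2020 − 11.9) × 4.96 / [3510 × (1 + 0.118 × 4.96)] = 4.69×10^6 / 5564 = 842.7 m³.

V ≈ 843 m³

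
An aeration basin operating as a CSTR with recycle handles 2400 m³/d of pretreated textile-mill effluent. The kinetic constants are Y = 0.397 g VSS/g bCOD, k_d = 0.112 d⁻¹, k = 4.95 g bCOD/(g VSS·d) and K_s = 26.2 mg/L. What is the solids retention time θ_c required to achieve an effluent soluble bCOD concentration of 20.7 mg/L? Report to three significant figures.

Specific growth rate at S = 20.7 mg/L: μ = YkS/(K_s+S) = 0.397·4.95·20.7/(26.2+20.7) = 0.8673 d⁻¹.
1/θ_c = 0.8673 − 0.112 = 0.7553 d⁻¹, so θ_c = 1.324 d.

θ_c ≈ 1.32 d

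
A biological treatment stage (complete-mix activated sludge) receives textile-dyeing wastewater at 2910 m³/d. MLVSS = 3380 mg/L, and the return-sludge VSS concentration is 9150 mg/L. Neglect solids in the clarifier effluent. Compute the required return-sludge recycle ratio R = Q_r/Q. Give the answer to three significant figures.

Mass balance around the secondary clarifier (neglecting effluent solids): R = X / (X_r − X) = 3380 / (9150 − 3380) = 0.5858.

R ≈ 0.586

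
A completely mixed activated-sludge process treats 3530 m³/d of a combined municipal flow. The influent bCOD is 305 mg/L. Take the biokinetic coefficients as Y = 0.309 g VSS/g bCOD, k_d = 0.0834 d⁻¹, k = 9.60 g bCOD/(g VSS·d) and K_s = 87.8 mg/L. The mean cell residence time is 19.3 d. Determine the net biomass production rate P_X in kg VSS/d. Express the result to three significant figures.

P_X ≈ 126 kg VSS/d

From the Monod/SRT balance for a CMAS, S = K_s·(1+k_d θ_c)/[θ_c·(Y k − k_d) − 1] = 87.8 × (1 + 0.0834 × 19.3) / [19.3 × (0.309 × 9.60 − 0.0834) − 1] = 229.1 / 54.64 = 4.193 mg/L.
Observed yield with endogenous decay: Y_obs = Y / (1 + k_d·θ_c) = 0.309 / (1 + 0.0834 × 19.3) = 0.309 / 2.610 = 0.1184 g VSS/g bCOD.
Q·(S₀ − S) = 3530 × (305 − 4.19) × 10⁻³ = 1062 kg/d removed.
Biomass produced: P_X = Y_obs·Q·ΔS = 0.1184 × 1062 ≈ 125.7 kg VSS/d.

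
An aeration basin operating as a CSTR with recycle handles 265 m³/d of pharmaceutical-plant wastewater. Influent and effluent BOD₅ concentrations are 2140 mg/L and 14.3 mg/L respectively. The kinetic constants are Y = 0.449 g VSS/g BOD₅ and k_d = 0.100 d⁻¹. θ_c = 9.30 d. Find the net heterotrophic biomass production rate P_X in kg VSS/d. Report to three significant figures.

Y_obs = Y / (1 + k_d θ_c) = 0.449 / (1 + 0.100 × 9.30) = 0.449 / 1.930 = 0.2326.
Q·(S₀ − S) = 265 × (2140 − 14.3) × 10⁻³ = 563.3 kg/d removed.
So the net sludge growth is P_X = 0.2326 × 563.3 = 131.0 kg VSS/d.

P_X ≈ 131 kg VSS/d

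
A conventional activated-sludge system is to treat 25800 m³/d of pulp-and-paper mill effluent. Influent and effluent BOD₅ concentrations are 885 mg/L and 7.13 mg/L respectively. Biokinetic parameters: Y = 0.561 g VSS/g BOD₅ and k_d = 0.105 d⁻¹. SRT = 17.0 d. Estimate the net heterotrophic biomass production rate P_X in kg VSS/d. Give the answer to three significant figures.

Y_obs = Y / (1 + k_d θ_c) = 0.561 / (1 + 0.105 × 17.0) = 0.561 / 2.785 = 0.2014.
Substrate removed = Q·(S₀ − S) = 25800 m³/d × (885 − 7.13) g/m³ = 2.26×10^7 g/d = 22649 kg/d.
P_X = Y_obs · Q(S₀ − S) = 0.2014 × 22649 = 4562 kg VSS/d.

P_X ≈ 4560 kg VSS/d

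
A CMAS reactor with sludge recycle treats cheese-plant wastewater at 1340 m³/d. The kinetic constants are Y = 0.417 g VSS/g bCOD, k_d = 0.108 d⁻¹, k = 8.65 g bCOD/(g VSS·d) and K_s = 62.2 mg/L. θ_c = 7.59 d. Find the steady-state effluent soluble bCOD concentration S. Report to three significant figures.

For a completely mixed reactor with recycle the Lawrence–McCarty relation gives S = K_s·(1 + k_d·θ_c) / [θ_c·(Y·k − k_d) − 1] = 62.2 × (1 + 0.108 × 7.59) / [7.59 × (0.417 × 8.65 − 0.108) − 1] = 113.2 / 25.56 = 4.429 mg/L.

S ≈ 4.43 mg/L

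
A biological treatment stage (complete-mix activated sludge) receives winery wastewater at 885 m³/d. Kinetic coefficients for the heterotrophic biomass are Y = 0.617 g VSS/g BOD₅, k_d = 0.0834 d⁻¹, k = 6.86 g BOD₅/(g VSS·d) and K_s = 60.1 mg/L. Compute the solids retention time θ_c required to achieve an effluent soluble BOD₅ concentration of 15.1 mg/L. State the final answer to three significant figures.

θ_c ≈ 1.30 d

Specific growth rate at S = 15.1 mg/L: μ = YkS/(K_s+S) = 0.617·6.86·15.1/(60.1+15.1) = 0.8499 d⁻¹.
Then 1/θ_c = μ − k_d = 0.8499 − 0.0834 = 0.7665 d⁻¹, giving θ_c = 1.305 d.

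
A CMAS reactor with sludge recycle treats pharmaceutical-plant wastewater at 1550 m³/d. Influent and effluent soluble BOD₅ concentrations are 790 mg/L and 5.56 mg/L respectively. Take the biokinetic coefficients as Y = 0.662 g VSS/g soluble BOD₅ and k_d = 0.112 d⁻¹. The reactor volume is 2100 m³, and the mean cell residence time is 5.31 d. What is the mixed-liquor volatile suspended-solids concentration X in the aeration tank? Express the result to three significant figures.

X = Y·Q·ΔS·θ_c / [V·(1 + k_d θ_c)] = 0.662 × 1550 × (790 − 5.56) × 5.31 / [2100 × (1 + 0.112 × 5.31)] = 1276 mg/L.

X ≈ 1280 mg/L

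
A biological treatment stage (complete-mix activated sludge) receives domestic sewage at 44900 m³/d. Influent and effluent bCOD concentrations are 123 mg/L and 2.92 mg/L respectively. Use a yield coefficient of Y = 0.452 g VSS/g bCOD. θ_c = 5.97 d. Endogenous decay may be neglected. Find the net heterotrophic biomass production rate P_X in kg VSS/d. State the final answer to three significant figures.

P_X ≈ 2440 kg VSS/d

Since k_d ≈ 0, Y_obs = Y = 0.452 g VSS/g bCOD.
Mass of bCOD removed per day: Q(S₀ − S) = 44900 × 120.1 g/m³ = 5392 kg/d.
P_X = Y_obs · Q(S₀ − S) = 0.4520 × 5392 = 2437 kg VSS/d.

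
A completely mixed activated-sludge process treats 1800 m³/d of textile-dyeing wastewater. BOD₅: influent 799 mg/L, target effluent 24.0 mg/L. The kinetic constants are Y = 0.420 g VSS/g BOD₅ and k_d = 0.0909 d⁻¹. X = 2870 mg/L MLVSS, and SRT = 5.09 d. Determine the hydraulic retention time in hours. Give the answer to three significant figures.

Rearranging the biomass balance for a CMAS with decay, V = Y·Q·ΔS·θ_c / [X·(1+k_d θ_c)] = 0.420 × 1800 × (799 − 24.0) × 5.09 / [2870 × (1 + 0.0909 × 5.09)] = 2.98×10^6 / 4198 = 710.4 m³.
τ = V/Q = 710.4/1800 = 0.3947 d, or 9.472 h.

τ ≈ 9.47 h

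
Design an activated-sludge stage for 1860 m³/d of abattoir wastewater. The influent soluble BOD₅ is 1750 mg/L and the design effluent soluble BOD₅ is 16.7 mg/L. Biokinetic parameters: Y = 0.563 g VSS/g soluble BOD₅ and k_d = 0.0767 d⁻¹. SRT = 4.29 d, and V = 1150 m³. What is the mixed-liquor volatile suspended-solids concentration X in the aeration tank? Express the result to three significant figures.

X ≈ 5090 mg/L

X = Y·Q·ΔS·θ_c / [V·(1 + k_d θ_c)] = 0.563 × 1860 × (1750 − 16.7) × 4.29 / [1150 × (1 + 0.0767 × 4.29)] = 5095 mg/L.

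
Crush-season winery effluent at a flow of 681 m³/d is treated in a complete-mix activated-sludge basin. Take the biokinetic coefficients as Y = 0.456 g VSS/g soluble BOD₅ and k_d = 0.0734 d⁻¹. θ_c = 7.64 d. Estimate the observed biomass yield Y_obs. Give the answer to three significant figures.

Y_obs ≈ 0.292 g VSS/g soluble BOD₅

Observed yield with endogenous decay: Y_obs = Y / (1 + k_d·θ_c) = 0.456 / (1 + 0.0734 × 7.64) = 0.456 / 1.561 = 0.2922 g VSS/g soluble BOD₅.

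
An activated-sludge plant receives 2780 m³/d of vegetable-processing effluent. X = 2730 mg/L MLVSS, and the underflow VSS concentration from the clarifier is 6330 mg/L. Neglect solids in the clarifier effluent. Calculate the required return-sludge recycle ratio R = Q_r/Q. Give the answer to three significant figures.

Solids balance on the clarifier gives (1+R)X = R·X_r, so R = X/(X_r − X) = 2730 / (6330 − 2730) = 0.7583.

R ≈ 0.758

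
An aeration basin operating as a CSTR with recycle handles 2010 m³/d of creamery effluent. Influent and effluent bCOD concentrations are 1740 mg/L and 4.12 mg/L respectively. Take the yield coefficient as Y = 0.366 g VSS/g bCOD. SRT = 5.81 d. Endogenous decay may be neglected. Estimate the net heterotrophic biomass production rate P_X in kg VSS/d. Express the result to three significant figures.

No decay correction is needed, so Y_obs = Y = 0.366.
Mass of bCOD removed per day: Q(S₀ − S) = 2010 × 1736 g/m³ = 3489 kg/d.
Biomass produced: P_X = Y_obs·Q·ΔS = 0.3660 × 3489 ≈ 1277 kg VSS/d.

P_X ≈ 1280 kg VSS/d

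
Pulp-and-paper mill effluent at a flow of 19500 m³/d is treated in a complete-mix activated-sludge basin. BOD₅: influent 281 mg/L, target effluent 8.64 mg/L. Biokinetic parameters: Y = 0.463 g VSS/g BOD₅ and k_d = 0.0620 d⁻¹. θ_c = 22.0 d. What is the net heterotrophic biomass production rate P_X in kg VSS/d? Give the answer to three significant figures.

P_X ≈ 1040 kg VSS/d

Observed yield with endogenous decay: Y_obs = Y / (1 + k_d·θ_c) = 0.463 / (1 + 0.0620 × 22.0) = 0.463 / 2.364 = 0.1959 g VSS/g BOD₅.
Mass of BOD₅ removed per day: Q(S₀ − S) = 19500 × 272.4 g/m³ = 5311 kg/d.
Net biomass production P_X = Y_obs × Q·(S₀ − S) = 0.1959 × 5311 = 1040 kg VSS/d.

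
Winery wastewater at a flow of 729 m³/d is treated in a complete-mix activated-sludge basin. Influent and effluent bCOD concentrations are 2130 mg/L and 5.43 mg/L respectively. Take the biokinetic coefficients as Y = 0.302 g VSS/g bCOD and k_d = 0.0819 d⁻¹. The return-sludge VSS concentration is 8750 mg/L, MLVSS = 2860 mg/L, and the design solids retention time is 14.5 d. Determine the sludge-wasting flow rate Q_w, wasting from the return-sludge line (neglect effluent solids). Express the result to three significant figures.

From the SRT design equation V = Y Q (S₀−S) θ_c / [X (1 + k_d θ_c)] = 0.302 × 729 × (2130 − 5.43) × 14.5 / [2860 × (1 + 0.0819 × 14.5)] = 6.78×10^6 / 6256 = 1084 m³.
Wasting from the return line (neglecting effluent solids): Q_w = V·X / (θ_c·X_r) = 1084 × 2860 / (14.5 × 8750) = 24.44 m³/d.

Q_w ≈ 24.4 m³/d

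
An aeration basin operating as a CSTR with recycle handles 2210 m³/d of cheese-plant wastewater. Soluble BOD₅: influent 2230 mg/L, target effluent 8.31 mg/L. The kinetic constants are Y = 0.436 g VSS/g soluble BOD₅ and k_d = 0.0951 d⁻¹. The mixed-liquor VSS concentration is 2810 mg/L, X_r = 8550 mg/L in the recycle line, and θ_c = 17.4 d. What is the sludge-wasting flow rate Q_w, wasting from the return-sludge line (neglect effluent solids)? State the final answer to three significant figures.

From the SRT design equation V = Y Q (S₀−S) θ_c / [X (1 + k_d θ_c)] = 0.436 × 2210 × (2230 − 8.31) × 17.4 / [2810 × (1 + 0.0951 × 17.4)] = 3.72×10^7 / 7460 = 4993 m³.
Wasting from the return line (neglecting effluent solids): Q_w = V·X / (θ_c·X_r) = 4993 × 2810 / (17.4 × 8550) = 94.31 m³/d.

Q_w ≈ 94.3 m³/d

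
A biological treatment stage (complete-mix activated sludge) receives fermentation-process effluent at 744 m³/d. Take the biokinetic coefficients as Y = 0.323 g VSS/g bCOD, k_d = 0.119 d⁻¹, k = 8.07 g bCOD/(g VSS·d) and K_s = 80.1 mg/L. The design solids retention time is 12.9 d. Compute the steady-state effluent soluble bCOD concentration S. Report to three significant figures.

S ≈ 6.53 mg/L

From the Monod/SRT balance for a CMAS, S = K_s·(1+k_d θ_c)/[θ_c·(Y k − k_d) − 1] = 80.1 × (1 + 0.119 × 12.9) / [12.9 × (0.323 × 8.07 − 0.119) − 1] = 203.1 / 31.09 = 6.531 mg/L.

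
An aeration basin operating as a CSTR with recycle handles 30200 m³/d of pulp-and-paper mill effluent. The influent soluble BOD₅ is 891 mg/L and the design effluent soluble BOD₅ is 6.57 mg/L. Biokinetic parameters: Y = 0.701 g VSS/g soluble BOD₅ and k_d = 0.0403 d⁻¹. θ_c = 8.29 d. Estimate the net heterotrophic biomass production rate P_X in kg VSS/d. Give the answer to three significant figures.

Y_obs = Y / (1 + k_d θ_c) = 0.701 / (1 + 0.0403 × 8.29) = 0.701 / 1.334 = 0.5255.
ΔS = 891 − 6.57 = 884.4 mg/L, so the substrate removal rate is 30200 × 884.4/1000 = 26710 kg soluble BOD₅/d.
So the net sludge growth is P_X = 0.5255 × 26710 = 14035 kg VSS/d.

P_X ≈ 14000 kg VSS/d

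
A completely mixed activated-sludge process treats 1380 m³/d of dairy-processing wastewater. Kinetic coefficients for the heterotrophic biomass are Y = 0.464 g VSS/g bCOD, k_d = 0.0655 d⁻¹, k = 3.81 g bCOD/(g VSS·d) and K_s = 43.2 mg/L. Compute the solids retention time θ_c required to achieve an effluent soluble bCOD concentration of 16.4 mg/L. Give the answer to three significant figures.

Specific growth rate at S = 16.4 mg/L: μ = YkS/(K_s+S) = 0.464·3.81·16.4/(43.2+16.4) = 0.4865 d⁻¹.
θ_c = 1/(μ − k_d) = 1/(0.4865 − 0.0655) = 1/0.4210 = 2.376 d.

θ_c ≈ 2.38 d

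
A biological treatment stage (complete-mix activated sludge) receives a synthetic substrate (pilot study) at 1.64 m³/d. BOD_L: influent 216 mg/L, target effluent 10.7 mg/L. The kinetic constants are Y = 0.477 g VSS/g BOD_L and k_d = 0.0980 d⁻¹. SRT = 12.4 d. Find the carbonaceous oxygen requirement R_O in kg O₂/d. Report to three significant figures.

The observed yield is Y_obs = Y/(1 + k_d·θ_c) = 0.477 / (1 + 0.0980 × 12.4) = 0.477 / 2.215 = 0.2153 g VSS per g BOD_L removed.
Q·(S₀ − S) = 1.64 × (216 − 10.7) × 10⁻³ = 0.3367 kg/d removed.
Biomass synthesised: P_X = Y_obs × 0.3367 = 0.07250 kg VSS/d.
R_O = Q·ΔS − 1.42 P_X = 0.3367 − 0.1030 = 0.2337 kg O₂/d.

R_O ≈ 0.234 kg O₂/d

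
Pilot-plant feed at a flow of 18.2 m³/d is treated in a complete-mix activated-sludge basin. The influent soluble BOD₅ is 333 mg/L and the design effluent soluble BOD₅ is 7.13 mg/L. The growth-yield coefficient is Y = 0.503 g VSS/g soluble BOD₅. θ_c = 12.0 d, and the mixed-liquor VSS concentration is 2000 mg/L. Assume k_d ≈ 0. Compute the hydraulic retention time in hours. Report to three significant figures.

With k_d = 0 the design equation reduces to V = Y Q (S₀−S) θ_c / X = 0.503 × 18.2 × (333 − 7.13) × 12.0 / 2000 = 17.90 m³.
HRT = V/Q = 17.90 m³ / 18.2 m³·d⁻¹ = 0.9835 d × 24 = 23.60 h.

τ ≈ 23.6 h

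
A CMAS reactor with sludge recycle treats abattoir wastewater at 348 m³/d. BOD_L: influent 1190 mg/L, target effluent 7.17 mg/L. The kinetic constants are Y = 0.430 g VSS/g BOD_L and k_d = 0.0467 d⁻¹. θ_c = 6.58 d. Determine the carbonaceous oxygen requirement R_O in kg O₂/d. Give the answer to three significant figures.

R_O ≈ 219 kg O₂/d

The observed yield is Y_obs = Y/(1 + k_d·θ_c) = 0.430 / (1 + 0.0467 × 6.58) = 0.430 / 1.307 = 0.3289 g VSS per g BOD_L removed.
ΔS = 1190 − 7.17 = 1183 mg/L, so the substrate removal rate is 348 × 1183/1000 = 411.6 kg BOD_L/d.
P_X = Y_obs·Q·(S₀ − S) = 0.3289 × 411.6 = 135.4 kg VSS/d.
Carbonaceous O₂ demand = substrate oxidised − cell-mass equivalent = 411.6 − 1.42 × 135.4 = 219.4 kg O₂/d.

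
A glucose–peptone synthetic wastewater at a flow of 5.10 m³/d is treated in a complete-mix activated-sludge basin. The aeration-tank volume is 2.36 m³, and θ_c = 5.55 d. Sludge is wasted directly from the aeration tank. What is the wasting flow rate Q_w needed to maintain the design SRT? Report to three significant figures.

For wasting at MLVSS concentration, Q_w = V/θ_c = 2.360/5.55 = 0.4252 m³/d.

Q_w ≈ 0.425 m³/d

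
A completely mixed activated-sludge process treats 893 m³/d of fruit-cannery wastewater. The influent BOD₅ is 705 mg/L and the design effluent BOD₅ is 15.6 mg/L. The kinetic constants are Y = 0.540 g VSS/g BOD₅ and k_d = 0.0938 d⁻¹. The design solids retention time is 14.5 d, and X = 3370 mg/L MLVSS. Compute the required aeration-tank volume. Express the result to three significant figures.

From the SRT design equation V = Y Q (S₀−S) θ_c / [X (1 + k_d θ_c)] = 0.540 × 893 × (705 − 15.6) × 14.5 / [3370 × (1 + 0.0938 × 14.5)] = 4.82×10^6 / 7954 = 606.1 m³.

V ≈ 606 m³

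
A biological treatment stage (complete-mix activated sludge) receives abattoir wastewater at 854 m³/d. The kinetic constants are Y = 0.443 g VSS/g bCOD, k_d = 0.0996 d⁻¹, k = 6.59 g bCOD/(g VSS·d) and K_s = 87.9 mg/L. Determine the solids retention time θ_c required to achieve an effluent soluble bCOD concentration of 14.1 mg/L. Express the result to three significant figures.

From 1/θ_c = Y·k·S/(K_s + S) − k_d: Y·k·S/(K_s+S) = 0.443 × 6.59 × 14.1 / (87.9 + 14.1) = 0.4036 d⁻¹.
Then 1/θ_c = μ − k_d = 0.4036 − 0.0996 = 0.3040 d⁻¹, giving θ_c = 3.290 d.

θ_c ≈ 3.29 d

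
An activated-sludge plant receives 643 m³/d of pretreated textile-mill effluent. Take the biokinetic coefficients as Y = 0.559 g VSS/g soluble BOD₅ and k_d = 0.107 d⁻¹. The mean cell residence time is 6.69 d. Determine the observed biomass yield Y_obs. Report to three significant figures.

Y_obs ≈ 0.326 g VSS/g soluble BOD₅

Correct the yield for decay: Y_obs = Y/(1 + k_d θ_c) = 0.559 / (1 + 0.107 × 6.69) = 0.559 / 1.716 = 0.3258.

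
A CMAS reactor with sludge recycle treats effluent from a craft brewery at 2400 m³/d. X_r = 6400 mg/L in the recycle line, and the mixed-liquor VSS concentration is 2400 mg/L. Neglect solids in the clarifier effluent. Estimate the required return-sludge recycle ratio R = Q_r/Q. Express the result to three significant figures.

R = Q_r/Q = X/(X_r − X) = 2400 / (6400 − 2400) = 0.6000.

R ≈ 0.600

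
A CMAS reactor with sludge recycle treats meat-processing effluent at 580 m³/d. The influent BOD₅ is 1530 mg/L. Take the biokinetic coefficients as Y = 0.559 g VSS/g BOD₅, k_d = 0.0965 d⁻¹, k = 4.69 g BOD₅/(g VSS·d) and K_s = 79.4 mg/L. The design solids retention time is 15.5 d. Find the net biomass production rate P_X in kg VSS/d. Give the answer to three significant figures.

P_X ≈ 198 kg VSS/d

From the Monod/SRT balance for a CMAS, S = K_s·(1+k_d θ_c)/[θ_c·(Y k − k_d) − 1] = 79.4 × (1 + 0.0965 × 15.5) / [15.5 × (0.559 × 4.69 − 0.0965) − 1] = 198.2 / 38.14 = 5.196 mg/L.
Y_obs = Y / (1 + k_d θ_c) = 0.559 / (1 + 0.0965 × 15.5) = 0.559 / 2.496 = 0.2240.
Substrate removed = Q·(S₀ − S) = 580 m³/d × (1530 − 5.20) g/m³ = 8.84×10^5 g/d = 884.4 kg/d.
So the net sludge growth is P_X = 0.2240 × 884.4 = 198.1 kg VSS/d.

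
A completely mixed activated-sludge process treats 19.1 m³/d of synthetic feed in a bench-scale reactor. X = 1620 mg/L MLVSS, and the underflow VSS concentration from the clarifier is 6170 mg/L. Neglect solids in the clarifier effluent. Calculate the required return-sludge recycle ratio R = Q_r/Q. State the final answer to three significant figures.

R ≈ 0.356

Mass balance around the secondary clarifier (neglecting effluent solids): R = X / (X_r − X) = 1620 / (6170 − 1620) = 0.3560.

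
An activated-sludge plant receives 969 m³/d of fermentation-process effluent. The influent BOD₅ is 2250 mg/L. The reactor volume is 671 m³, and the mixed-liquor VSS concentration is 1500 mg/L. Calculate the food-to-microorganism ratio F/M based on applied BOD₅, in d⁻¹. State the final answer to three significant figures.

F/M ≈ 2.17 d⁻¹

F/M = Q·S₀ / (V·X) = 969 × 2250 / (671.0 × 1500) = 2.166 g BOD₅·(g VSS·d)⁻¹.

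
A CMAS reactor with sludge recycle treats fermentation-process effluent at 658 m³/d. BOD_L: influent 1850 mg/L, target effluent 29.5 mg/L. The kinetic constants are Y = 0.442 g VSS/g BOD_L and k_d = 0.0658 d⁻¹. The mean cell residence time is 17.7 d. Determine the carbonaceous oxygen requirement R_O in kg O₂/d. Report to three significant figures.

Correct the yield for decay: Y_obs = Y/(1 + k_d θ_c) = 0.442 / (1 + 0.0658 × 17.7) = 0.442 / 2.165 = 0.2042.
Substrate removed = Q·(S₀ − S) = 658 m³/d × (1850 − 29.5) g/m³ = 1.2×10^6 g/d = 1198 kg/d.
P_X = Y_obs·Q·(S₀ − S) = 0.2042 × 1198 = 244.6 kg VSS/d.
R_O = Q·ΔS − 1.42 P_X = 1198 − 347.3 = 850.6 kg O₂/d.

R_O ≈ 851 kg O₂/d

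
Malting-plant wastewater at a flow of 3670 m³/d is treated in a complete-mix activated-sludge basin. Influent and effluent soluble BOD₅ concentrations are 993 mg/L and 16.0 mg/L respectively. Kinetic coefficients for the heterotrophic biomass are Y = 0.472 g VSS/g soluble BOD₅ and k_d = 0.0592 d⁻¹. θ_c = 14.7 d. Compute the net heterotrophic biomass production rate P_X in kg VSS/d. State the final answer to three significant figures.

The observed yield is Y_obs = Y/(1 + k_d·θ_c) = 0.472 / (1 + 0.0592 × 14.7) = 0.472 / 1.870 = 0.2524 g VSS per g soluble BOD₅ removed.
ΔS = 993 − 16.0 = 977.0 mg/L, so the substrate removal rate is 3670 × 977.0/1000 = 3586 kg soluble BOD₅/d.
Biomass produced: P_X = Y_obs·Q·ΔS = 0.2524 × 3586 ≈ 904.9 kg VSS/d.

P_X ≈ 905 kg VSS/d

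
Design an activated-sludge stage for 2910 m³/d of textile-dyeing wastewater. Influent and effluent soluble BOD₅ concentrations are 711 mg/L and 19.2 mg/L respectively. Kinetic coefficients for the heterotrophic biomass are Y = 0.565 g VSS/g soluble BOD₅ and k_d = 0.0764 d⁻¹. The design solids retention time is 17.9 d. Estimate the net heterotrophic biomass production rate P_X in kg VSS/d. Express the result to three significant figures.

Observed yield with endogenous decay: Y_obs = Y / (1 + k_d·θ_c) = 0.565 / (1 + 0.0764 × 17.9) = 0.565 / 2.368 = 0.2386 g VSS/g soluble BOD₅.
Mass of soluble BOD₅ removed per day: Q(S₀ − S) = 2910 × 691.8 g/m³ = 2013 kg/d.
So the net sludge growth is P_X = 0.2386 × 2013 = 480.4 kg VSS/d.

P_X ≈ 480 kg VSS/d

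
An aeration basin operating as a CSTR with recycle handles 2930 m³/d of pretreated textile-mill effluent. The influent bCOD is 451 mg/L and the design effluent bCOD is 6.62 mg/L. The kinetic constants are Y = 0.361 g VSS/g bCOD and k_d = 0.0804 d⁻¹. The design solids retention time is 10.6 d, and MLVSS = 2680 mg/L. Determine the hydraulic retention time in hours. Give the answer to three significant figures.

τ ≈ 8.22 h

Steady-state biomass mass balance: V·X·(1 + k_d·θ_c) = Y·Q·(S₀ − S)·θ_c, so V = 0.361 × 2930 × (451 − 6.62) × 10.6 / [2680 × (1 + 0.0804 × 10.6)] = 4.98×10^6 / 4964 = 1004 m³.
HRT = V/Q = 1004 m³ / 2930 m³·d⁻¹ = 0.3426 d × 24 = 8.221 h.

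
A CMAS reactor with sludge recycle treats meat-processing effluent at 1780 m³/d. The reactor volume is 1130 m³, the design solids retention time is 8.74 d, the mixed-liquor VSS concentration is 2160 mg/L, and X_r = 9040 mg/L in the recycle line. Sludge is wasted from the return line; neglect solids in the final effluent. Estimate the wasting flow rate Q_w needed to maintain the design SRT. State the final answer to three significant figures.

Wasting from the return line (neglecting effluent solids): Q_w = V·X / (θ_c·X_r) = 1130 × 2160 / (8.74 × 9040) = 30.89 m³/d.

Q_w ≈ 30.9 m³/d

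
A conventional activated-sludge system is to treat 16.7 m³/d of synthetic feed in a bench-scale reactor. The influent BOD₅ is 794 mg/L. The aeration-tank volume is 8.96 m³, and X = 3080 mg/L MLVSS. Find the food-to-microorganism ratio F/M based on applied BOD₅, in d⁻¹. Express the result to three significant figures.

F/M ≈ 0.480 d⁻¹

Food-to-microorganism ratio F/M = Q S₀ / (V X) = 16.7 × 794 / (8.960 × 3080) = 0.4805 d⁻¹.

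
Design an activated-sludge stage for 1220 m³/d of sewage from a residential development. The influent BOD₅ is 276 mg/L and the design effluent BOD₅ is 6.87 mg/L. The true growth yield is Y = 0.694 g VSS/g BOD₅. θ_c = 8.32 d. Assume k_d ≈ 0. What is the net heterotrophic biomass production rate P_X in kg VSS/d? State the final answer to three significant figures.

No decay correction is needed, so Y_obs = Y = 0.694.
Substrate removed = Q·(S₀ − S) = 1220 m³/d × (276 − 6.87) g/m³ = 3.28×10^5 g/d = 328.3 kg/d.
Net biomass production P_X = Y_obs × Q·(S₀ − S) = 0.6940 × 328.3 = 227.9 kg VSS/d.

P_X ≈ 228 kg VSS/d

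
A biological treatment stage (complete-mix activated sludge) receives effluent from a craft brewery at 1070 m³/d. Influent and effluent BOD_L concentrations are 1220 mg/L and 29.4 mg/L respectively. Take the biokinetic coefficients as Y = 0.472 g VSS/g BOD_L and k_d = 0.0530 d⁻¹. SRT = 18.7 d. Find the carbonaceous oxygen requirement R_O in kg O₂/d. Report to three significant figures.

R_O ≈ 845 kg O₂/d

The observed yield is Y_obs = Y/(1 + k_d·θ_c) = 0.472 / (1 + 0.0530 × 18.7) = 0.472 / 1.991 = 0.2371 g VSS per g BOD_L removed.
Substrate removed = Q·(S₀ − S) = 1070 m³/d × (1220 − 29.4) g/m³ = 1.27×10^6 g/d = 1274 kg/d.
Biomass synthesised: P_X = Y_obs × 1274 = 302.0 kg VSS/d.
R_O = Q·ΔS − 1.42 P_X = 1274 − 428.8 = 845.1 kg O₂/d.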